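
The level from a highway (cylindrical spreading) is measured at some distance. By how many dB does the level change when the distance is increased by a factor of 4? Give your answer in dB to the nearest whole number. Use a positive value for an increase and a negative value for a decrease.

-6 dB

A line source loses 3 dB per doubling of distance; generally ΔL = −10·log₁₀(r₂/r₁).
ΔL = −10·log₁₀(4) = -6.02 dB.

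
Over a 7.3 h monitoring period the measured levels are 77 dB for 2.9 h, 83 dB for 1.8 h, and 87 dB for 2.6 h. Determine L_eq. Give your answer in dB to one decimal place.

L_eq = 10·log₁₀[(1/T)·Σ tᵢ·10^(Lᵢ/10)] with T = 7.3 h.
Σ tᵢ·10^(Lᵢ/10) = 2.9·10^(77/10) + 1.8·10^(83/10) + 2.6·10^(87/10) = 1.808e+09.
L_eq = 10·log₁₀(1.808e+09/7.3) = 83.94 dB.

83.9 dB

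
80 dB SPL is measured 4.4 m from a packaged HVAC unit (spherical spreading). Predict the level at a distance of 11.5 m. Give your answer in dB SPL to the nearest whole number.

Point-source attenuation: ΔL = 20·log₁₀(r₂/r₁) = 20·log₁₀(11.5/4.4) = 8.345 dB.
L₂ = 80 − 20·log₁₀(11.5/4.4) = 80 − 8.345 = 71.66 dB SPL.

72 dB SPL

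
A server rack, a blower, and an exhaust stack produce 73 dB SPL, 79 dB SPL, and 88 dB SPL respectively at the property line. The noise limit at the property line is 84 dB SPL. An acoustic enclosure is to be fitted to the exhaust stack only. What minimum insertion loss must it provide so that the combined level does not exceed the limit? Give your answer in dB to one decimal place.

6.2 dB

The untreated sources together contribute 10^(73/10) + 10^(79/10) = 9.939e+07, i.e. 79.97 dB SPL.
To meet 84 dB SPL overall, the treated exhaust stack may contribute at most 10^(84/10) − 9.939e+07 = 1.518e+08, i.e. 81.81 dB SPL.
Required insertion loss = 88 − 81.81 = 6.19 dB.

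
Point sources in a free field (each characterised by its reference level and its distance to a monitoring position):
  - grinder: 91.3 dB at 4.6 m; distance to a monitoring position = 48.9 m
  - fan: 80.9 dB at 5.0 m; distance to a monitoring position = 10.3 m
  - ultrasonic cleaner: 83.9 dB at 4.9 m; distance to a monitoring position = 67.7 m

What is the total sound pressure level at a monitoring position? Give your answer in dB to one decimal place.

76.3 dB

First find each source's level at the receiver (point-source: −20·log₁₀(r/r_ref)), then combine on an intensity basis.
grinder: 91.3 − 20·log₁₀(48.9/4.6) = 91.3 − 20.53 = 70.77 dB.
fan: 80.9 − 20·log₁₀(10.3/5.0) = 80.9 − 6.28 = 74.62 dB.
ultrasonic cleaner: 83.9 − 20·log₁₀(67.7/4.9) = 83.9 − 22.81 = 61.09 dB.
Σ 10^(L/10) = 4.221e+07 → L_total = 10·log₁₀(4.221e+07) = 76.25 dB.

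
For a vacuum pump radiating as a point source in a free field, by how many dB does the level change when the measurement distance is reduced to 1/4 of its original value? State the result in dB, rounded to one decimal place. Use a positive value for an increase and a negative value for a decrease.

Point-source spreading: ΔL = −20·log₁₀(r₂/r₁).
ΔL = −20·log₁₀(0.25) = +12.04 dB.

+12.0 dB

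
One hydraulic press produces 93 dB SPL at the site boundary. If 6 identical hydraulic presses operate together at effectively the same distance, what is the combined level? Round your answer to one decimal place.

100.8 dB SPL

L_total = L₁ + 10·log₁₀ N for N identical incoherent sources.
L_total = 93 + 10·log₁₀(6) = 93 + 7.782 = 100.78 dB SPL.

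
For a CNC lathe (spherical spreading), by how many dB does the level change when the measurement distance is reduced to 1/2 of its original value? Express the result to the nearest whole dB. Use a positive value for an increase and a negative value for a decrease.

+6 dB

Point-source spreading: ΔL = −20·log₁₀(r₂/r₁).
ΔL = −20·log₁₀(0.5) = +6.02 dB.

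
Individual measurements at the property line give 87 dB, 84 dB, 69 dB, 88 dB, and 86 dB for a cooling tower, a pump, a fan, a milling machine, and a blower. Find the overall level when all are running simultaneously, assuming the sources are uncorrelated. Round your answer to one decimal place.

Incoherent sources combine by intensity addition: L_total = 10·log₁₀(Σ 10^(L_i/10)).
Σ 10^(L/10) = 10^(87/10) + 10^(84/10) + 10^(69/10) + 10^(88/10) + 10^(86/10) = 1.789e+09.
L_total = 10·log₁₀(1.789e+09) = 92.53 dB.

92.5 dB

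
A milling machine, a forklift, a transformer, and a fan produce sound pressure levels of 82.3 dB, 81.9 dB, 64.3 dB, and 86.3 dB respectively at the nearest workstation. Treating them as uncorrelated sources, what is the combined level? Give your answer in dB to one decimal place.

Incoherent sources combine by intensity addition: L_total = 10·log₁₀(Σ 10^(L_i/10)).
Σ 10^(L/10) = 10^(82.3/10) + 10^(81.9/10) + 10^(64.3/10) + 10^(86.3/10) = 7.540e+08.
L_total = 10·log₁₀(7.540e+08) = 88.77 dB.

88.8 dB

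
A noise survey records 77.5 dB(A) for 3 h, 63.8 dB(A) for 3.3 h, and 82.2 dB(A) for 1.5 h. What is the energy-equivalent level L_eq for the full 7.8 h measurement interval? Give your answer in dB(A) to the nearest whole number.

77 dB(A)

The energy average is taken in the linear domain: L_eq = 10·log₁₀[(Σ tᵢ·10^(Lᵢ/10))/T], T = 7.8 h.
Σ tᵢ·10^(Lᵢ/10) = 3·10^(77.5/10) + 3.3·10^(63.8/10) + 1.5·10^(82.2/10) = 4.256e+08.
L_eq = 10·log₁₀(4.256e+08/7.8) = 77.37 dB(A).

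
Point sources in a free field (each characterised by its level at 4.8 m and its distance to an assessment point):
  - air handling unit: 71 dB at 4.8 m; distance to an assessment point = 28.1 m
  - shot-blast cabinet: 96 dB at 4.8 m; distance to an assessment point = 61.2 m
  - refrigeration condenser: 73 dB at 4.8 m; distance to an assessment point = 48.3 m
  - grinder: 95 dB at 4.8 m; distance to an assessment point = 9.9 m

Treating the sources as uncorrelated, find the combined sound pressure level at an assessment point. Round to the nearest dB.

89 dB

Propagate each source to the receiver with L = L_ref − 20·log₁₀(r/r_ref), then add intensities.
air handling unit: 71 − 20·log₁₀(28.1/4.8) = 71 − 15.35 = 55.65 dB.
shot-blast cabinet: 96 − 20·log₁₀(61.2/4.8) = 96 − 22.11 = 73.89 dB.
refrigeration condenser: 73 − 20·log₁₀(48.3/4.8) = 73 − 20.05 = 52.95 dB.
grinder: 95 − 20·log₁₀(9.9/4.8) = 95 − 6.29 = 88.71 dB.
Σ 10^(L/10) = 7.684e+08 → L_total = 10·log₁₀(7.684e+08) = 88.86 dB.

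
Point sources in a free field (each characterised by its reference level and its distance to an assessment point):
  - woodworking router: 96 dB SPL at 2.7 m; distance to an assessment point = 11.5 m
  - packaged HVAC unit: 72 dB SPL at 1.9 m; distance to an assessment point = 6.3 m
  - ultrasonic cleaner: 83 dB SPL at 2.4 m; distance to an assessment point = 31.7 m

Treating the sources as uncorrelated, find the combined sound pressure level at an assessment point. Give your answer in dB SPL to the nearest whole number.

Apply inverse-square spreading to bring every level to the receiver, then sum 10^(L/10).
woodworking router: 96 − 20·log₁₀(11.5/2.7) = 96 − 12.59 = 83.41 dB SPL.
packaged HVAC unit: 72 − 20·log₁₀(6.3/1.9) = 72 − 10.41 = 61.59 dB SPL.
ultrasonic cleaner: 83 − 20·log₁₀(31.7/2.4) = 83 − 22.42 = 60.58 dB SPL.
Σ 10^(L/10) = 2.220e+08 → L_total = 10·log₁₀(2.220e+08) = 83.46 dB SPL.

83 dB SPL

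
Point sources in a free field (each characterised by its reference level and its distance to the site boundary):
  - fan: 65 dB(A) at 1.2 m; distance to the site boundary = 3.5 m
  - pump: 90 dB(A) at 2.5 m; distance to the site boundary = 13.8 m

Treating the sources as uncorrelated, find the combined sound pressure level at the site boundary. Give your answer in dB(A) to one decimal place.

First find each source's level at the receiver (point-source: −20·log₁₀(r/r_ref)), then combine on an intensity basis.
fan: 65 − 20·log₁₀(3.5/1.2) = 65 − 9.30 = 55.70 dB(A).
pump: 90 − 20·log₁₀(13.8/2.5) = 90 − 14.84 = 75.16 dB(A).
Σ 10^(L/10) = 3.319e+07 → L_total = 10·log₁₀(3.319e+07) = 75.21 dB(A).

75.2 dB(A)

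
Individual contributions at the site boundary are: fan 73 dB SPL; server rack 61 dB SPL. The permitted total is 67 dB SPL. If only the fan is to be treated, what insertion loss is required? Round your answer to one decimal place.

The untreated sources together contribute 10^(61/10) = 1.259e+06, i.e. 61.00 dB SPL.
To meet 67 dB SPL overall, the treated fan may contribute at most 10^(67/10) − 1.259e+06 = 3.753e+06, i.e. 65.74 dB SPL.
So the fan must be reduced from 73 to 65.74 dB SPL: IL = 7.26 dB.

7.3 dB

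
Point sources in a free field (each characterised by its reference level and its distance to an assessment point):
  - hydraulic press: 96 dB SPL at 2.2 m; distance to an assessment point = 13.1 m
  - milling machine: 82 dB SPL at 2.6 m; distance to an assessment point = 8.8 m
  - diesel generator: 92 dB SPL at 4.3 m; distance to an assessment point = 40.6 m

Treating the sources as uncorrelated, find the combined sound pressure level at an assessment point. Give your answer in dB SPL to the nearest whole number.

82 dB SPL

Propagate each source to the receiver with L = L_ref − 20·log₁₀(r/r_ref), then add intensities.
hydraulic press: 96 − 20·log₁₀(13.1/2.2) = 96 − 15.50 = 80.50 dB SPL.
milling machine: 82 − 20·log₁₀(8.8/2.6) = 82 − 10.59 = 71.41 dB SPL.
diesel generator: 92 − 20·log₁₀(40.6/4.3) = 92 − 19.50 = 72.50 dB SPL.
Σ 10^(L/10) = 1.439e+08 → L_total = 10·log₁₀(1.439e+08) = 81.58 dB SPL.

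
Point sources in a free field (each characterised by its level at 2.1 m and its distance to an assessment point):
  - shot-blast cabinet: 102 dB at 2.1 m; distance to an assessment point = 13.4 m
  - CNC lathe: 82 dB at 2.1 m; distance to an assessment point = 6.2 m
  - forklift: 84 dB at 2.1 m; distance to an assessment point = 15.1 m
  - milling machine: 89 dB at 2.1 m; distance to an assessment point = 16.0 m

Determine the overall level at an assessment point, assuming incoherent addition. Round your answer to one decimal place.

Propagate each source to the receiver with L = L_ref − 20·log₁₀(r/r_ref), then add intensities.
shot-blast cabinet: 102 − 20·log₁₀(13.4/2.1) = 102 − 16.10 = 85.90 dB.
CNC lathe: 82 − 20·log₁₀(6.2/2.1) = 82 − 9.40 = 72.60 dB.
forklift: 84 − 20·log₁₀(15.1/2.1) = 84 − 17.14 = 66.86 dB.
milling machine: 89 − 20·log₁₀(16.0/2.1) = 89 − 17.64 = 71.36 dB.
Σ 10^(L/10) = 4.260e+08 → L_total = 10·log₁₀(4.260e+08) = 86.29 dB.

86.3 dB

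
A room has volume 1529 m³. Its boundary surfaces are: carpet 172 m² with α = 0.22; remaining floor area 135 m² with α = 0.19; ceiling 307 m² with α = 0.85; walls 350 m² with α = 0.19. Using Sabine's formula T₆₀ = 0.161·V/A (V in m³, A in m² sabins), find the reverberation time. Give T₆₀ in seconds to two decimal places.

0.63 s

A = Σ Sᵢαᵢ = 172·0.22 + 135·0.19 + 307·0.85 + 350·0.19 = 390.94 m².
T₆₀ = 0.161·V/A = 0.161·1529/390.94 = 0.630 s.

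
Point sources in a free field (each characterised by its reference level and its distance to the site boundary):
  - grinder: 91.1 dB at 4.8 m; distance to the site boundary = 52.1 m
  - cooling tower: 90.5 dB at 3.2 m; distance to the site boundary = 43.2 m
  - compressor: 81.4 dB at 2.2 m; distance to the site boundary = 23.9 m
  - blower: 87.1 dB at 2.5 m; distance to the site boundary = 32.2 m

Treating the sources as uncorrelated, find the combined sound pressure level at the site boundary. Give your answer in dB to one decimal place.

73.3 dB

Apply inverse-square spreading to bring every level to the receiver, then sum 10^(L/10).
grinder: 91.1 − 20·log₁₀(52.1/4.8) = 91.1 − 20.71 = 70.39 dB.
cooling tower: 90.5 − 20·log₁₀(43.2/3.2) = 90.5 − 22.61 = 67.89 dB.
compressor: 81.4 − 20·log₁₀(23.9/2.2) = 81.4 − 20.72 = 60.68 dB.
blower: 87.1 − 20·log₁₀(32.2/2.5) = 87.1 − 22.20 = 64.90 dB.
Σ 10^(L/10) = 2.135e+07 → L_total = 10·log₁₀(2.135e+07) = 73.29 dB.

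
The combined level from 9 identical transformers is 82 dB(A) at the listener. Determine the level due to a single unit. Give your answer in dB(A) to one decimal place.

9 equal contributions raise the level by 10·log₁₀ 9 = 9.542 dB, so each unit alone gives 82 − 9.542.

72.5 dB(A)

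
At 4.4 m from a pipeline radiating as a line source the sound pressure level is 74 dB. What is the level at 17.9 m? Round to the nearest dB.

68 dB

Line-source attenuation: ΔL = 10·log₁₀(r₂/r₁) = 10·log₁₀(17.9/4.4) = 6.094 dB.
L₂ = 74 − 10·log₁₀(17.9/4.4) = 74 − 6.094 = 67.91 dB.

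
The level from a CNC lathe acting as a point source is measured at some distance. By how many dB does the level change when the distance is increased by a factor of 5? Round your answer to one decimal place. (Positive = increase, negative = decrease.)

-14.0 dB

A point source loses 6 dB per doubling of distance; generally ΔL = −20·log₁₀(r₂/r₁).
ΔL = −20·log₁₀(5) = -13.98 dB.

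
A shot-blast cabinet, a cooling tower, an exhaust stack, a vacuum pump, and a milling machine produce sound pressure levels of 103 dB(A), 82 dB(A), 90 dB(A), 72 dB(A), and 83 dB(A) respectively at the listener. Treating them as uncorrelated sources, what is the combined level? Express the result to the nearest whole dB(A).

For uncorrelated sources the intensities add, so convert each level to linear form, sum, and take 10·log₁₀ of the total.
Σ 10^(L/10) = 10^(103/10) + 10^(82/10) + 10^(90/10) + 10^(72/10) + 10^(83/10) = 2.133e+10.
L_total = 10·log₁₀(2.133e+10) = 103.29 dB(A).

103 dB(A)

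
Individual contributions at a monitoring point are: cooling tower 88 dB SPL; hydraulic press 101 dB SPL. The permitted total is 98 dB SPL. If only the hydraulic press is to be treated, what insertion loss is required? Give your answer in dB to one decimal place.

The untreated sources together contribute 10^(88/10) = 6.310e+08, i.e. 88.00 dB SPL.
To meet 98 dB SPL overall, the treated hydraulic press may contribute at most 10^(98/10) − 6.310e+08 = 5.679e+09, i.e. 97.54 dB SPL.
Required insertion loss = 101 − 97.54 = 3.46 dB.

3.5 dB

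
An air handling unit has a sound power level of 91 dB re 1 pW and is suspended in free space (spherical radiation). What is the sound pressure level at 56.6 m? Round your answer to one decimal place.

45.0 dB

L_p = L_w − 10·log₁₀(4π·r²) with r = 56.6 m.
4π·r² = 4.026e+04 m², 10·log₁₀ of that is 46.048 dB.
L_p = 91 − 46.048 = 44.95 dB.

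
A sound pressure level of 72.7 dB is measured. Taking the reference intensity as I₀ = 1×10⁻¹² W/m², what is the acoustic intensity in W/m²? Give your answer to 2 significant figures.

1.9e-05 W/m²

L = 10·log₁₀(I/I₀) ⇒ I = I₀·10^(L/10) = 10⁻¹² × 10^7.27.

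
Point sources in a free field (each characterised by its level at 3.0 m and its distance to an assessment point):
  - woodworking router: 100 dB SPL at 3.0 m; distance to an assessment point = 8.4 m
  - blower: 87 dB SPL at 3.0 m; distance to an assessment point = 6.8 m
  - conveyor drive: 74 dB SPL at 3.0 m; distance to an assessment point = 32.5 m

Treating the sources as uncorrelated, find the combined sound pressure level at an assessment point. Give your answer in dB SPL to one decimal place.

91.4 dB SPL

First find each source's level at the receiver (point-source: −20·log₁₀(r/r_ref)), then combine on an intensity basis.
woodworking router: 100 − 20·log₁₀(8.4/3.0) = 100 − 8.94 = 91.06 dB SPL.
blower: 87 − 20·log₁₀(6.8/3.0) = 87 − 7.11 = 79.89 dB SPL.
conveyor drive: 74 − 20·log₁₀(32.5/3.0) = 74 − 20.70 = 53.30 dB SPL.
Σ 10^(L/10) = 1.373e+09 → L_total = 10·log₁₀(1.373e+09) = 91.38 dB SPL.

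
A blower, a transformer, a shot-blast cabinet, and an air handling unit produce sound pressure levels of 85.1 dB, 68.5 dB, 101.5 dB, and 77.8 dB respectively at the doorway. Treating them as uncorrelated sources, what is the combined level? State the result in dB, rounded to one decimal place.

101.6 dB

Incoherent sources combine by intensity addition: L_total = 10·log₁₀(Σ 10^(L_i/10)).
Σ 10^(L/10) = 10^(85.1/10) + 10^(68.5/10) + 10^(101.5/10) + 10^(77.8/10) = 1.452e+10.
L_total = 10·log₁₀(1.452e+10) = 101.62 dB.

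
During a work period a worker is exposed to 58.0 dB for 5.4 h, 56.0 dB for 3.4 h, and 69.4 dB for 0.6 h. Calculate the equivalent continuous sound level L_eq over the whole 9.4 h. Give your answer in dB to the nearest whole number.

60 dB

L_eq = 10·log₁₀[(1/T)·Σ tᵢ·10^(Lᵢ/10)] with T = 9.4 h.
Σ tᵢ·10^(Lᵢ/10) = 5.4·10^(58.0/10) + 3.4·10^(56.0/10) + 0.6·10^(69.4/10) = 9.987e+06.
L_eq = 10·log₁₀(9.987e+06/9.4) = 60.26 dB.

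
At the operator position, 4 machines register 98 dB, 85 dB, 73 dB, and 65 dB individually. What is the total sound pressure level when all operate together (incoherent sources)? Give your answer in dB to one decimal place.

98.2 dB

For uncorrelated sources the intensities add, so convert each level to linear form, sum, and take 10·log₁₀ of the total.
Σ 10^(L/10) = 10^(98/10) + 10^(85/10) + 10^(73/10) + 10^(65/10) = 6.649e+09.
L_total = 10·log₁₀(6.649e+09) = 98.23 dB.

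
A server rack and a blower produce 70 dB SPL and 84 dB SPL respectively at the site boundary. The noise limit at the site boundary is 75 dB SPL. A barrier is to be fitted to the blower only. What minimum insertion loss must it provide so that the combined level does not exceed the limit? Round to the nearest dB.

11 dB

Everything except the blower sums to 10^(70/10) = 1.000e+07 in linear terms, 70.00 dB SPL.
The limit corresponds to 10^(75/10) = 3.162e+07; subtracting the fixed part leaves 2.162e+07 for the blower, i.e. 73.35 dB SPL.
So the blower must be reduced from 84 to 73.35 dB SPL: IL = 10.65 dB.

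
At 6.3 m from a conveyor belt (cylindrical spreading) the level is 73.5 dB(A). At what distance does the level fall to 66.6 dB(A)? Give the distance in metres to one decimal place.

30.9 m

For a line source L₁ − L₂ = 10·log₁₀(r₂/r₁), so r₂ = r₁·10^((L₁−L₂)/10).
r₂ = 6.3·10^((73.5−66.6)/10) = 6.3·10^(6.9/10) = 30.86 m.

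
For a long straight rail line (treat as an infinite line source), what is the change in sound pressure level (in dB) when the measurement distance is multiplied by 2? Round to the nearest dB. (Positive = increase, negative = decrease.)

With cylindrical spreading the level changes by −10·log₁₀(r₂/r₁).
ΔL = −10·log₁₀(2) = -3.01 dB.

-3 dB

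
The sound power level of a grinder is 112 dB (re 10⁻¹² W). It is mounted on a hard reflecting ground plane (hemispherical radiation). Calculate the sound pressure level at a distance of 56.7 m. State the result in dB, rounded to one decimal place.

The power spreads over a hemisphere of area 2π·r², so L_p = L_w − 10·log₁₀(2π·r²).
2π·r² = 2.02e+04 m², 10·log₁₀ of that is 43.053 dB.
L_p = 112 − 43.053 = 68.95 dB.

68.9 dB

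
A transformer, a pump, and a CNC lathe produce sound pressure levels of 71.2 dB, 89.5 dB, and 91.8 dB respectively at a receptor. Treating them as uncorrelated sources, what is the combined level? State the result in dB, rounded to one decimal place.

Incoherent sources combine by intensity addition: L_total = 10·log₁₀(Σ 10^(L_i/10)).
Σ 10^(L/10) = 10^(71.2/10) + 10^(89.5/10) + 10^(91.8/10) = 2.418e+09.
L_total = 10·log₁₀(2.418e+09) = 93.83 dB.

93.8 dB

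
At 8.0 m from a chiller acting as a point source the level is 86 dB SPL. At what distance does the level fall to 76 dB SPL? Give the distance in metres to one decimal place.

The 10.0 dB drop corresponds to a distance ratio of 10^(10.0/20) for a point source.
r₂ = 8.0·10^((86−76)/20) = 8.0·10^(10.0/20) = 25.30 m.

25.3 m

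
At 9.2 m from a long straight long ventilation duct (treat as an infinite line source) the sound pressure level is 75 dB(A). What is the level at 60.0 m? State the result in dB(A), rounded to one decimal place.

66.9 dB(A)

Cylindrical spreading from a line source gives a 10·log₁₀(r₂/r₁) drop.
L₂ = 75 − 10·log₁₀(60.0/9.2) = 75 − 8.144 = 66.86 dB(A).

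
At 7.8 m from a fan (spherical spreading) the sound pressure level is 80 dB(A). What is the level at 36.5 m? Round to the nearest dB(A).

Point-source attenuation: ΔL = 20·log₁₀(r₂/r₁) = 20·log₁₀(36.5/7.8) = 13.404 dB.
L₂ = 80 − 20·log₁₀(36.5/7.8) = 80 − 13.404 = 66.60 dB(A).

67 dB(A)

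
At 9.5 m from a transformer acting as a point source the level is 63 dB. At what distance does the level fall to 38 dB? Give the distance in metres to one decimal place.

For a point source L₁ − L₂ = 20·log₁₀(r₂/r₁), so r₂ = r₁·10^((L₁−L₂)/20).
r₂ = 9.5·10^((63−38)/20) = 9.5·10^(25.0/20) = 168.94 m.

168.9 m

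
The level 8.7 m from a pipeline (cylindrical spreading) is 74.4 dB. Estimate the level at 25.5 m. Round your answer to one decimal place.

Line-source attenuation: ΔL = 10·log₁₀(r₂/r₁) = 10·log₁₀(25.5/8.7) = 4.670 dB.
L₂ = 74.4 − 10·log₁₀(25.5/8.7) = 74.4 − 4.670 = 69.73 dB.

69.7 dB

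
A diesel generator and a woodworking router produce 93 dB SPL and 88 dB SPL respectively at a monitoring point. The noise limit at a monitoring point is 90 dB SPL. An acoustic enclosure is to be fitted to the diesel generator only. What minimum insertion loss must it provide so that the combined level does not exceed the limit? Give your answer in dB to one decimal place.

Fixed contribution from the other source: Σ 10^(L/10) = 10^(88/10) = 6.310e+08 (88.00 dB SPL).
To meet 90 dB SPL overall, the treated diesel generator may contribute at most 10^(90/10) − 6.310e+08 = 3.690e+08, i.e. 85.67 dB SPL.
Required insertion loss = 93 − 85.67 = 7.33 dB.

7.3 dB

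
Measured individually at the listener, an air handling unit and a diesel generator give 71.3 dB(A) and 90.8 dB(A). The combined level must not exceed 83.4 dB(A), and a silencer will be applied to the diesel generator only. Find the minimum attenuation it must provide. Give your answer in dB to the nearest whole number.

Fixed contribution from the other source: Σ 10^(L/10) = 10^(71.3/10) = 1.349e+07 (71.30 dB(A)).
The limit corresponds to 10^(83.4/10) = 2.188e+08; subtracting the fixed part leaves 2.053e+08 for the diesel generator, i.e. 83.12 dB(A).
Required insertion loss = 90.8 − 83.12 = 7.68 dB.

8 dB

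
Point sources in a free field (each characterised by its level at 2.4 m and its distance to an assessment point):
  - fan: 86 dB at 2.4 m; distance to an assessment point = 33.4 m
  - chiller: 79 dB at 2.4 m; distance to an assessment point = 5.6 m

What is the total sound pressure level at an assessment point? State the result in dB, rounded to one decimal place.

Propagate each source to the receiver with L = L_ref − 20·log₁₀(r/r_ref), then add intensities.
fan: 86 − 20·log₁₀(33.4/2.4) = 86 − 22.87 = 63.13 dB.
chiller: 79 − 20·log₁₀(5.6/2.4) = 79 − 7.36 = 71.64 dB.
Σ 10^(L/10) = 1.665e+07 → L_total = 10·log₁₀(1.665e+07) = 72.21 dB.

72.2 dB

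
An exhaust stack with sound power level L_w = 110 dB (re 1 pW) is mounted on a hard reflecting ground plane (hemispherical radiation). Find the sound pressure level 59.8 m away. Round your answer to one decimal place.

66.5 dB

The power spreads over a hemisphere of area 2π·r², so L_p = L_w − 10·log₁₀(2π·r²).
2π·r² = 2.247e+04 m², 10·log₁₀ of that is 43.516 dB.
L_p = 110 − 43.516 = 66.48 dB.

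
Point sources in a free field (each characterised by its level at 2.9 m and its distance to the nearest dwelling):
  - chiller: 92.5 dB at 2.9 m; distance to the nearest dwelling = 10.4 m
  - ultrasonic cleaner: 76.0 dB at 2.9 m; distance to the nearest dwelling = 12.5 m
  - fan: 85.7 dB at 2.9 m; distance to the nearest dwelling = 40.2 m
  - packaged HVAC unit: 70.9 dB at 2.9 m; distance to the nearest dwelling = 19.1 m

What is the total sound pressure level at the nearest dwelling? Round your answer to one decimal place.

81.5 dB

First find each source's level at the receiver (point-source: −20·log₁₀(r/r_ref)), then combine on an intensity basis.
chiller: 92.5 − 20·log₁₀(10.4/2.9) = 92.5 − 11.09 = 81.41 dB.
ultrasonic cleaner: 76.0 − 20·log₁₀(12.5/2.9) = 76.0 − 12.69 = 63.31 dB.
fan: 85.7 − 20·log₁₀(40.2/2.9) = 85.7 − 22.84 = 62.86 dB.
packaged HVAC unit: 70.9 − 20·log₁₀(19.1/2.9) = 70.9 − 16.37 = 54.53 dB.
Σ 10^(L/10) = 1.426e+08 → L_total = 10·log₁₀(1.426e+08) = 81.54 dB.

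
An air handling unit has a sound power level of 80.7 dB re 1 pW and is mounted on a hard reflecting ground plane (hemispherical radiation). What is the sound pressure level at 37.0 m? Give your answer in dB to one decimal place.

L_p = L_w − 10·log₁₀(2π·r²) with r = 37.0 m.
2π·r² = 8602 m², 10·log₁₀ of that is 39.346 dB.
L_p = 80.7 − 39.346 = 41.35 dB.

41.4 dB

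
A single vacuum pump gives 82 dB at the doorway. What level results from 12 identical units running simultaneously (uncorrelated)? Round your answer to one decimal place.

92.8 dB

With 12 equal, uncorrelated contributions the intensity is 12× that of one unit, giving a rise of 10·log₁₀ 12.
L_total = 82 + 10·log₁₀(12) = 82 + 10.792 = 92.79 dB.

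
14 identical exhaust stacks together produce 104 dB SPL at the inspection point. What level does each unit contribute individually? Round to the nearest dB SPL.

93 dB SPL

14 equal contributions raise the level by 10·log₁₀ 14 = 11.461 dB, so each unit alone gives 104 − 11.461.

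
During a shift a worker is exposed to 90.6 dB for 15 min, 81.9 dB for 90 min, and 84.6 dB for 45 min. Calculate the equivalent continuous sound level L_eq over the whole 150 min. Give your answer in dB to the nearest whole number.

85 dB

Weight each interval's intensity by its duration and average over T = 150 min:
Σ tᵢ·10^(Lᵢ/10) = 15·10^(90.6/10) + 90·10^(81.9/10) + 45·10^(84.6/10) = 4.414e+10.
L_eq = 10·log₁₀(4.414e+10/150) = 84.69 dB.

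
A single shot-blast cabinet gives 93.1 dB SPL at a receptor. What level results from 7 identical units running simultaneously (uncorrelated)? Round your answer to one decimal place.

N identical incoherent sources raise the level by 10·log₁₀ N.
L_total = 93.1 + 10·log₁₀(7) = 93.1 + 8.451 = 101.55 dB SPL.

101.6 dB SPL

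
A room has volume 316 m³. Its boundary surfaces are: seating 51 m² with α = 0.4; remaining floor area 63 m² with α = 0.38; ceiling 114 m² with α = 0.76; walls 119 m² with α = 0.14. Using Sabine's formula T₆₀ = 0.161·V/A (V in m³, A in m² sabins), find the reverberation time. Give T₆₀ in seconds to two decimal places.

0.34 s

Summing Sᵢαᵢ: 51·0.4 + 63·0.38 + 114·0.76 + 119·0.14 = 147.64 m².
T₆₀ = 0.161 × 316 / 147.64 = 0.345 s.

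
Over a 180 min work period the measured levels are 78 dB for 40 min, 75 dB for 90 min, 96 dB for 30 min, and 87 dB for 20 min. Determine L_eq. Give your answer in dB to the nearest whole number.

L_eq = 10·log₁₀[(1/T)·Σ tᵢ·10^(Lᵢ/10)] with T = 180 min.
Σ tᵢ·10^(Lᵢ/10) = 40·10^(78/10) + 90·10^(75/10) + 30·10^(96/10) + 20·10^(87/10) = 1.348e+11.
L_eq = 10·log₁₀(1.348e+11/180) = 88.75 dB.

89 dB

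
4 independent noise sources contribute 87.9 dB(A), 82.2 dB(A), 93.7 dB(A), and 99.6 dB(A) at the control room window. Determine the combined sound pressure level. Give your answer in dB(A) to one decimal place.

100.9 dB(A)

For uncorrelated sources the intensities add, so convert each level to linear form, sum, and take 10·log₁₀ of the total.
Σ 10^(L/10) = 10^(87.9/10) + 10^(82.2/10) + 10^(93.7/10) + 10^(99.6/10) = 1.225e+10.
L_total = 10·log₁₀(1.225e+10) = 100.88 dB(A).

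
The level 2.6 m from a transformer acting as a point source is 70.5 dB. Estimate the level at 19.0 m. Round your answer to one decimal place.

Spherical spreading from a point source gives a 20·log₁₀(r₂/r₁) drop.
L₂ = 70.5 − 20·log₁₀(19.0/2.6) = 70.5 − 17.276 = 53.22 dB.

53.2 dB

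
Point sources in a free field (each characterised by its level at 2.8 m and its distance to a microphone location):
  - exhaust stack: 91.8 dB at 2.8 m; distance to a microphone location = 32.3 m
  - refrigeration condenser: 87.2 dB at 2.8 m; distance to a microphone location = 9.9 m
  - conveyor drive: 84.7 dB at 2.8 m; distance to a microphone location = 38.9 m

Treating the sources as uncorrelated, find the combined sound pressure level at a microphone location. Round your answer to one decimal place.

77.4 dB

First find each source's level at the receiver (point-source: −20·log₁₀(r/r_ref)), then combine on an intensity basis.
exhaust stack: 91.8 − 20·log₁₀(32.3/2.8) = 91.8 − 21.24 = 70.56 dB.
refrigeration condenser: 87.2 − 20·log₁₀(9.9/2.8) = 87.2 − 10.97 = 76.23 dB.
conveyor drive: 84.7 − 20·log₁₀(38.9/2.8) = 84.7 − 22.86 = 61.84 dB.
Σ 10^(L/10) = 5.488e+07 → L_total = 10·log₁₀(5.488e+07) = 77.39 dB.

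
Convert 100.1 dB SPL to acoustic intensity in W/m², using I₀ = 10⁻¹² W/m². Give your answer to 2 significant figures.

L = 10·log₁₀(I/I₀) ⇒ I = I₀·10^(L/10) = 10⁻¹² × 10^10.01.

0.010 W/m²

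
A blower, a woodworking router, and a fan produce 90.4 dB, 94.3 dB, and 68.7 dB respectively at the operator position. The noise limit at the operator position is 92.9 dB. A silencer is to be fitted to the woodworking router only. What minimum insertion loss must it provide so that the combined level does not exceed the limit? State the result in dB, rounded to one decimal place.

5.0 dB

Fixed contribution from the other sources: Σ 10^(L/10) = 10^(90.4/10) + 10^(68.7/10) = 1.104e+09 (90.43 dB).
The limit corresponds to 10^(92.9/10) = 1.950e+09; subtracting the fixed part leaves 8.460e+08 for the woodworking router, i.e. 89.27 dB.
So the woodworking router must be reduced from 94.3 to 89.27 dB: IL = 5.03 dB.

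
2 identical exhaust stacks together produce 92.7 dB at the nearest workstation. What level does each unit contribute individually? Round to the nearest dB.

Dividing the total intensity by 2 lowers the level by 10·log₁₀ 2 = 3.010 dB: L₁ = 92.7 − 3.010.

90 dB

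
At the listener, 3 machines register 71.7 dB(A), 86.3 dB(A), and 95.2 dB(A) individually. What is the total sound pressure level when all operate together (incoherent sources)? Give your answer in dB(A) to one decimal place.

95.7 dB(A)

For uncorrelated sources the intensities add, so convert each level to linear form, sum, and take 10·log₁₀ of the total.
Σ 10^(L/10) = 10^(71.7/10) + 10^(86.3/10) + 10^(95.2/10) = 3.753e+09.
L_total = 10·log₁₀(3.753e+09) = 95.74 dB(A).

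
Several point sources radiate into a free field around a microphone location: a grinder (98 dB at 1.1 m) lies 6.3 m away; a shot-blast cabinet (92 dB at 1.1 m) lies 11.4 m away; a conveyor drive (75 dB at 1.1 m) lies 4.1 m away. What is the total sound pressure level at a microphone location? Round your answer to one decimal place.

83.2 dB

First find each source's level at the receiver (point-source: −20·log₁₀(r/r_ref)), then combine on an intensity basis.
grinder: 98 − 20·log₁₀(6.3/1.1) = 98 − 15.16 = 82.84 dB.
shot-blast cabinet: 92 − 20·log₁₀(11.4/1.1) = 92 − 20.31 = 71.69 dB.
conveyor drive: 75 − 20·log₁₀(4.1/1.1) = 75 − 11.43 = 63.57 dB.
Σ 10^(L/10) = 2.094e+08 → L_total = 10·log₁₀(2.094e+08) = 83.21 dB.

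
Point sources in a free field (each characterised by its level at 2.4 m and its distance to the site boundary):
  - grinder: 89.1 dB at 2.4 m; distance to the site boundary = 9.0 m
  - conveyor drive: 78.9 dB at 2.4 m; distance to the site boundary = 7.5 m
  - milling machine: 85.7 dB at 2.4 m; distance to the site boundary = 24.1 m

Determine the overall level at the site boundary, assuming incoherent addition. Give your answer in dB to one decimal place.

First find each source's level at the receiver (point-source: −20·log₁₀(r/r_ref)), then combine on an intensity basis.
grinder: 89.1 − 20·log₁₀(9.0/2.4) = 89.1 − 11.48 = 77.62 dB.
conveyor drive: 78.9 − 20·log₁₀(7.5/2.4) = 78.9 − 9.90 = 69.00 dB.
milling machine: 85.7 − 20·log₁₀(24.1/2.4) = 85.7 − 20.04 = 65.66 dB.
Σ 10^(L/10) = 6.943e+07 → L_total = 10·log₁₀(6.943e+07) = 78.42 dB.

78.4 dB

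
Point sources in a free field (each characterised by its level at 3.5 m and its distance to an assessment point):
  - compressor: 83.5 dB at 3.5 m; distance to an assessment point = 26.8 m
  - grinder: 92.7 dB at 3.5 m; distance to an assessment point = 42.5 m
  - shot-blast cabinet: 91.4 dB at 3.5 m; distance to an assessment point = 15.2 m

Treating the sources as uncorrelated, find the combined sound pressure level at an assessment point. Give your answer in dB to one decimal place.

Apply inverse-square spreading to bring every level to the receiver, then sum 10^(L/10).
compressor: 83.5 − 20·log₁₀(26.8/3.5) = 83.5 − 17.68 = 65.82 dB.
grinder: 92.7 − 20·log₁₀(42.5/3.5) = 92.7 − 21.69 = 71.01 dB.
shot-blast cabinet: 91.4 − 20·log₁₀(15.2/3.5) = 91.4 − 12.76 = 78.64 dB.
Σ 10^(L/10) = 8.964e+07 → L_total = 10·log₁₀(8.964e+07) = 79.52 dB.

79.5 dB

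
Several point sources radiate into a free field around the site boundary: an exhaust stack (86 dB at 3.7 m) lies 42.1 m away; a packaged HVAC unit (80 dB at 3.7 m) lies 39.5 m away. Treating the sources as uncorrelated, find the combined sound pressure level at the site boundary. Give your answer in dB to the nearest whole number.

First find each source's level at the receiver (point-source: −20·log₁₀(r/r_ref)), then combine on an intensity basis.
exhaust stack: 86 − 20·log₁₀(42.1/3.7) = 86 − 21.12 = 64.88 dB.
packaged HVAC unit: 80 − 20·log₁₀(39.5/3.7) = 80 − 20.57 = 59.43 dB.
Σ 10^(L/10) = 3.952e+06 → L_total = 10·log₁₀(3.952e+06) = 65.97 dB.

66 dB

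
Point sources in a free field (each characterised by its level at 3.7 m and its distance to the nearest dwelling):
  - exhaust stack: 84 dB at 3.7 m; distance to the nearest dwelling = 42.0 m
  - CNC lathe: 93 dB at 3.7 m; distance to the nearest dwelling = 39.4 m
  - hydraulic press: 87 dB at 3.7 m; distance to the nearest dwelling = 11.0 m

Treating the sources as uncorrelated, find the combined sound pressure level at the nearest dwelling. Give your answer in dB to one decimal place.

78.8 dB

Propagate each source to the receiver with L = L_ref − 20·log₁₀(r/r_ref), then add intensities.
exhaust stack: 84 − 20·log₁₀(42.0/3.7) = 84 − 21.10 = 62.90 dB.
CNC lathe: 93 − 20·log₁₀(39.4/3.7) = 93 − 20.55 = 72.45 dB.
hydraulic press: 87 − 20·log₁₀(11.0/3.7) = 87 − 9.46 = 77.54 dB.
Σ 10^(L/10) = 7.625e+07 → L_total = 10·log₁₀(7.625e+07) = 78.82 dB.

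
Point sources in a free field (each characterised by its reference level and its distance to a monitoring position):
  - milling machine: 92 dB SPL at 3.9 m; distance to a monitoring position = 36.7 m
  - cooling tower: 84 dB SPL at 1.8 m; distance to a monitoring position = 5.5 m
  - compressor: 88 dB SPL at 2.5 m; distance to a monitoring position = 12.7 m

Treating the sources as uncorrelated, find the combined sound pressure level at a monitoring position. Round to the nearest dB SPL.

78 dB SPL

First find each source's level at the receiver (point-source: −20·log₁₀(r/r_ref)), then combine on an intensity basis.
milling machine: 92 − 20·log₁₀(36.7/3.9) = 92 − 19.47 = 72.53 dB SPL.
cooling tower: 84 − 20·log₁₀(5.5/1.8) = 84 − 9.70 = 74.30 dB SPL.
compressor: 88 − 20·log₁₀(12.7/2.5) = 88 − 14.12 = 73.88 dB SPL.
Σ 10^(L/10) = 6.925e+07 → L_total = 10·log₁₀(6.925e+07) = 78.40 dB SPL.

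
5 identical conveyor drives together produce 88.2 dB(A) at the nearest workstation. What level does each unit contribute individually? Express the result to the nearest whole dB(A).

81 dB(A)

Dividing the total intensity by 5 lowers the level by 10·log₁₀ 5 = 6.990 dB: L₁ = 88.2 − 6.990.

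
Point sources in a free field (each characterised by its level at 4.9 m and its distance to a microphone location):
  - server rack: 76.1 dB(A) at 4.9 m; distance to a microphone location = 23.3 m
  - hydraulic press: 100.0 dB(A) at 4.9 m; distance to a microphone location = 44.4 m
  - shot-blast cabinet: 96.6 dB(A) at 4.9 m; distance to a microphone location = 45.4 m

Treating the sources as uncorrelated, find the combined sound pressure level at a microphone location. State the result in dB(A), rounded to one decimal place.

First find each source's level at the receiver (point-source: −20·log₁₀(r/r_ref)), then combine on an intensity basis.
server rack: 76.1 − 20·log₁₀(23.3/4.9) = 76.1 − 13.54 = 62.56 dB(A).
hydraulic press: 100.0 − 20·log₁₀(44.4/4.9) = 100.0 − 19.14 = 80.86 dB(A).
shot-blast cabinet: 96.6 − 20·log₁₀(45.4/4.9) = 96.6 − 19.34 = 77.26 dB(A).
Σ 10^(L/10) = 1.768e+08 → L_total = 10·log₁₀(1.768e+08) = 82.48 dB(A).

82.5 dB(A)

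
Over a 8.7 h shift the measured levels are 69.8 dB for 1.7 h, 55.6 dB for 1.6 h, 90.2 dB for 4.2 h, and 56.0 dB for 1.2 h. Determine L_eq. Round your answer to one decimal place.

87.1 dB

The energy average is taken in the linear domain: L_eq = 10·log₁₀[(Σ tᵢ·10^(Lᵢ/10))/T], T = 8.7 h.
Σ tᵢ·10^(Lᵢ/10) = 1.7·10^(69.8/10) + 1.6·10^(55.6/10) + 4.2·10^(90.2/10) + 1.2·10^(56.0/10) = 4.415e+09.
L_eq = 10·log₁₀(4.415e+09/8.7) = 87.05 dB.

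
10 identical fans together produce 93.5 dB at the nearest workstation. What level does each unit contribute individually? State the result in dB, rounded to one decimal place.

83.5 dB

For N identical incoherent sources L_total = L₁ + 10·log₁₀ N, so L₁ = 93.5 − 10·log₁₀(10) = 93.5 − 10.000.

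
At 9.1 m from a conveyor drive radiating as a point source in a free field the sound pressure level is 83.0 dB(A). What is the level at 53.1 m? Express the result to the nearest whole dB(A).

For a point source, L₂ = L₁ − 20·log₁₀(r₂/r₁).
L₂ = 83.0 − 20·log₁₀(53.1/9.1) = 83.0 − 15.321 = 67.68 dB(A).

68 dB(A)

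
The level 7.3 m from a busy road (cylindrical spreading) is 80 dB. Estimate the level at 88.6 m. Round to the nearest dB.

Cylindrical spreading from a line source gives a 10·log₁₀(r₂/r₁) drop.
L₂ = 80 − 10·log₁₀(88.6/7.3) = 80 − 10.841 = 69.16 dB.

69 dB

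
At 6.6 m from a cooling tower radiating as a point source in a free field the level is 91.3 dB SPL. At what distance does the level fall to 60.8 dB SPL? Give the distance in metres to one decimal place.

221.1 m

Point-source spreading drops the level by 20·log₁₀(r₂/r₁); inverting, r₂/r₁ = 10^(ΔL/20).
r₂ = 6.6·10^((91.3−60.8)/20) = 6.6·10^(30.5/20) = 221.08 m.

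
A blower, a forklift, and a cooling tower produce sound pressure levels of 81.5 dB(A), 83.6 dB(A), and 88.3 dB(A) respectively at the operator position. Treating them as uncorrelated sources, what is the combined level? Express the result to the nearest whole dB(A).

90 dB(A)

For uncorrelated sources the intensities add, so convert each level to linear form, sum, and take 10·log₁₀ of the total.
Σ 10^(L/10) = 10^(81.5/10) + 10^(83.6/10) + 10^(88.3/10) = 1.046e+09.
L_total = 10·log₁₀(1.046e+09) = 90.20 dB(A).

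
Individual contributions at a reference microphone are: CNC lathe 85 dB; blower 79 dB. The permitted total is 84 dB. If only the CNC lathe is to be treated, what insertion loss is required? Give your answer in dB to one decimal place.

2.7 dB

The untreated sources together contribute 10^(79/10) = 7.943e+07, i.e. 79.00 dB.
The limit corresponds to 10^(84/10) = 2.512e+08; subtracting the fixed part leaves 1.718e+08 for the CNC lathe, i.e. 82.35 dB.
So the CNC lathe must be reduced from 85 to 82.35 dB: IL = 2.65 dB.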